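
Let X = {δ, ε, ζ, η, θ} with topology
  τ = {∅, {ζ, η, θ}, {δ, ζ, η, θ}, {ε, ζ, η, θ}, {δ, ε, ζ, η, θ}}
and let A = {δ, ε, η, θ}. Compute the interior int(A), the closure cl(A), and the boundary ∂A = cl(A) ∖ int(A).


int(A) = ∅, cl(A) = {δ, ε, ζ, η, θ}, ∂A = {δ, ε, ζ, η, θ}.

Closed sets in (X, τ) are complements of opens:
  closed(X, τ) = {∅, {δ}, {ε}, {δ, ε}, {δ, ε, ζ, η, θ}}.
int(A) = ⋃ {U ∈ τ : U ⊆ A}. Opens contained in A: ∅.
Taking the union of these: int(A) = ∅.
cl(A) = ⋂ {C closed : A ⊆ C}. Closed sets containing A: {δ, ε, ζ, η, θ}.
Intersecting these: cl(A) = {δ, ε, ζ, η, θ}.
∂A = cl(A) ∖ int(A) = {δ, ε, ζ, η, θ} ∖ ∅ = {δ, ε, ζ, η, θ}.


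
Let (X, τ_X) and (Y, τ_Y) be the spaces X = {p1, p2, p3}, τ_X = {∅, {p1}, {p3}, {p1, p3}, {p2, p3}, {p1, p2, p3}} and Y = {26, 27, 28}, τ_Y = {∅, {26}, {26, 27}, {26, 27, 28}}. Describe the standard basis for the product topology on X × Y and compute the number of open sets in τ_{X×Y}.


Basis B = {∅ × ∅, {p1} × {26}, {p3} × {26}, {p1} × {26, 27}, {p1, p3} × {26}, {p2, p3} × {26}, {p3} × {26, 27}, {p1} × {26, 27, 28}, {p1, p2, p3} × {26}, {p3} × {26, 27, 28}, {p1, p3} × {26, 27}, {p2, p3} × {26, 27}, {p1, p3} × {26, 27, 28}, {p1, p2, p3} × {26, 27}, {p2, p3} × {26, 27, 28}, {p1, p2, p3} × {26, 27, 28}}; |τ_{X×Y}| = 40.

Enumerate products U × V with U ∈ τ_X, V ∈ τ_Y (deduplicated):
  ∅ × ∅ = {} (∅)
  {p1} × {26} = {(p1,26)}
  {p3} × {26} = {(p3,26)}
  {p1} × {26, 27} = {(p1,26), (p1,27)}
  {p1, p3} × {26} = {(p1,26), (p3,26)}
  {p2, p3} × {26} = {(p2,26), (p3,26)}
  {p3} × {26, 27} = {(p3,26), (p3,27)}
  {p1} × {26, 27, 28} = {(p1,26), (p1,27), (p1,28)}
  {p1, p2, p3} × {26} = {(p1,26), (p2,26), (p3,26)}
  {p3} × {26, 27, 28} = {(p3,26), (p3,27), (p3,28)}
  {p1, p3} × {26, 27} = {(p1,26), (p1,27), (p3,26), (p3,27)}
  {p2, p3} × {26, 27} = {(p2,26), (p2,27), (p3,26), (p3,27)}
  {p1, p3} × {26, 27, 28} = {(p1,26), (p1,27), (p1,28), (p3,26), (p3,27), (p3,28)}
  {p1, p2, p3} × {26, 27} = {(p1,26), (p1,27), (p2,26), (p2,27), (p3,26), (p3,27)}
  {p2, p3} × {26, 27, 28} = {(p2,26), (p2,27), (p2,28), (p3,26), (p3,27), (p3,28)}
  {p1, p2, p3} × {26, 27, 28} = {(p1,26), (p1,27), (p1,28), (p2,26), (p2,27), (p2,28), (p3,26), (p3,27), (p3,28)}
These 16 distinct sets form the basis B.
Close under arbitrary unions to get τ_{X×Y}; counting gives |τ_{X×Y}| = 40.


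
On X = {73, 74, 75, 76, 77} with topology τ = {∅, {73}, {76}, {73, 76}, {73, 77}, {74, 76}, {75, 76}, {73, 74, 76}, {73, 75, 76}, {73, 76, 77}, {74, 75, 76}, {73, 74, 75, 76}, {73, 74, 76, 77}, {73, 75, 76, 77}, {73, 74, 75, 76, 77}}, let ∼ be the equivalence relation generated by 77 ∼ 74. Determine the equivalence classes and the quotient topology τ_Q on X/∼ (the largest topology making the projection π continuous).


X/∼ = {[73], [74=77], [75], [76]}; |τ_Q| = 8.

Equivalence classes: [73], [74=77], [75], [76].
Quotient map π: X → X/∼ sends 73 ↦ [73], 74 ↦ [74=77], 75 ↦ [75], 76 ↦ [76], 77 ↦ [74=77].
For each subset V ⊆ X/∼, compute π^{-1}(V) ⊆ X and check whether π^{-1}(V) ∈ τ. V is open in τ_Q iff π^{-1}(V) ∈ τ.
  V = {}: π^{-1}(V) = ∅ ∈ τ ✓.
  V = {[73]}: π^{-1}(V) = {73} ∈ τ ✓.
  V = {[74=77]}: π^{-1}(V) = {74, 77} ∉ τ ✗.
  V = {[73], [74=77]}: π^{-1}(V) = {73, 74, 77} ∉ τ ✗.
  V = {[75]}: π^{-1}(V) = {75} ∉ τ ✗.
  V = {[73], [75]}: π^{-1}(V) = {73, 75} ∉ τ ✗.
  V = {[74=77], [75]}: π^{-1}(V) = {74, 75, 77} ∉ τ ✗.
  V = {[73], [74=77], [75]}: π^{-1}(V) = {73, 74, 75, 77} ∉ τ ✗.
  V = {[76]}: π^{-1}(V) = {76} ∈ τ ✓.
  V = {[73], [76]}: π^{-1}(V) = {73, 76} ∈ τ ✓.
  V = {[74=77], [76]}: π^{-1}(V) = {74, 76, 77} ∉ τ ✗.
  V = {[73], [74=77], [76]}: π^{-1}(V) = {73, 74, 76, 77} ∈ τ ✓.
  V = {[75], [76]}: π^{-1}(V) = {75, 76} ∈ τ ✓.
  V = {[73], [75], [76]}: π^{-1}(V) = {73, 75, 76} ∈ τ ✓.
  V = {[74=77], [75], [76]}: π^{-1}(V) = {74, 75, 76, 77} ∉ τ ✗.
  V = {[73], [74=77], [75], [76]}: π^{-1}(V) = {73, 74, 75, 76, 77} ∈ τ ✓.
Open sets in the quotient: τ_Q = {{}, {[73]}, {[76]}, {[73], [76]}, {[73], [74=77], [76]}, {[75], [76]}, {[73], [75], [76]}, {[73], [74=77], [75], [76]}} (8 elements).


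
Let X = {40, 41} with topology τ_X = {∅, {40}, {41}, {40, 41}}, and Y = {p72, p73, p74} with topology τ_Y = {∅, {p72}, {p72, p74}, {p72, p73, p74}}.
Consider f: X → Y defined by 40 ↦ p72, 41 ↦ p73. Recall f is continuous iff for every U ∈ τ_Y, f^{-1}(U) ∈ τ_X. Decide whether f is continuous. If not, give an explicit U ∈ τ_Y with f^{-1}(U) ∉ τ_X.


f IS continuous.

Compute f^{-1}(U) for each U ∈ τ_Y:
  U = ∅: f^{-1}(U) = ∅ ∈ τ_X ✓.
  U = {p72}: f^{-1}(U) = {40} ∈ τ_X ✓.
  U = {p72, p74}: f^{-1}(U) = {40} ∈ τ_X ✓.
  U = {p72, p73, p74}: f^{-1}(U) = {40, 41} ∈ τ_X ✓.
Every preimage lies in τ_X, so f IS continuous.


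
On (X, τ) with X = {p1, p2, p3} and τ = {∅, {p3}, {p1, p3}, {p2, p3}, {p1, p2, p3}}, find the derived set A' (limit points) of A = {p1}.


A' = ∅

For each x ∈ X, list the open sets U ∈ τ with x ∈ U, then check whether U ∩ (A ∖ {x}) ≠ ∅ for every such U.
  x = p1: open {p1, p3} ∋ x has {p1, p3} ∩ (A ∖ {p1}) = ∅, so x is NOT a limit point.
  x = p2: open {p2, p3} ∋ x has {p2, p3} ∩ (A ∖ {p2}) = ∅, so x is NOT a limit point.
  x = p3: open {p3} ∋ x has {p3} ∩ (A ∖ {p3}) = ∅, so x is NOT a limit point.
Collecting: A' = ∅.


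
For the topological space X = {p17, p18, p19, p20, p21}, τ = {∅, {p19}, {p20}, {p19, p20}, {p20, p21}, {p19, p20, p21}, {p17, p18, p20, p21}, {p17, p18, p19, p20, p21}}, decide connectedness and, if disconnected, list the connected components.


(X, τ) is disconnected; components = [{p19}, {p17, p18, p20, p21}].

Find clopen sets (U ∈ τ with X ∖ U ∈ τ):
  U = ∅, X ∖ U = {p17, p18, p19, p20, p21} — both open, so U is clopen.
  U = {p19}, X ∖ U = {p17, p18, p20, p21} — both open, so U is clopen.
  U = {p17, p18, p20, p21}, X ∖ U = {p19} — both open, so U is clopen.
  U = {p17, p18, p19, p20, p21}, X ∖ U = ∅ — both open, so U is clopen.
Nontrivial clopen(s) exist: e.g. {p17, p18, p20, p21}. So (X, τ) is disconnected.
Compute connected components by grouping points that agree on all clopens:
  component: {p19}
  component: {p17, p18, p20, p21}


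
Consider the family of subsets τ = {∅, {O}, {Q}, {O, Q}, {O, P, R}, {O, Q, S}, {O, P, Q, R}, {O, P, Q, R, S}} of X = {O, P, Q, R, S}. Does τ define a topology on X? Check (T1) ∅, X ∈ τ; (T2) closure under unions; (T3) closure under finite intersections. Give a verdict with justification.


τ IS a topology on X.

Axiom (T1): ∅ ∈ τ? Yes; X ∈ τ? Yes.
Axiom (T2/T3): check pairwise unions and intersections of members of τ.
All pairwise intersections and unions checked — each lies in τ. Therefore τ satisfies (T1), (T2), (T3): it IS a topology on X.


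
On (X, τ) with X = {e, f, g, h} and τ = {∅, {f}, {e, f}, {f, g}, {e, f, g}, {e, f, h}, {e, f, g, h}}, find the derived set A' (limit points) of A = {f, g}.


A' = {e, g, h}

For each x ∈ X, list the open sets U ∈ τ with x ∈ U, then check whether U ∩ (A ∖ {x}) ≠ ∅ for every such U.
  x = e: opens ∋ x are {e, f}, {e, f, g}, {e, f, h}, {e, f, g, h}; each meets A ∖ {e}, so x IS a limit point.
  x = f: open {f} ∋ x has {f} ∩ (A ∖ {f}) = ∅, so x is NOT a limit point.
  x = g: opens ∋ x are {f, g}, {e, f, g}, {e, f, g, h}; each meets A ∖ {g}, so x IS a limit point.
  x = h: opens ∋ x are {e, f, h}, {e, f, g, h}; each meets A ∖ {h}, so x IS a limit point.
Collecting: A' = {e, g, h}.


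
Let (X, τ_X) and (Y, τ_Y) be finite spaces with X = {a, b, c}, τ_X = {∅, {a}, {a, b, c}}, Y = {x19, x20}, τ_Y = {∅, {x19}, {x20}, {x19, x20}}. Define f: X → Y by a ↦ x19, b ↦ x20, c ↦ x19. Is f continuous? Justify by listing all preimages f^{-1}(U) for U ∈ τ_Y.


f is NOT continuous.

Compute f^{-1}(U) for each U ∈ τ_Y:
  U = ∅: f^{-1}(U) = ∅ ∈ τ_X ✓.
  U = {x19}: f^{-1}(U) = {a, c} ∉ τ_X ✗.
  U = {x20}: f^{-1}(U) = {b} ∉ τ_X ✗.
  U = {x19, x20}: f^{-1}(U) = {a, b, c} ∈ τ_X ✓.
Found U = {x19} with f^{-1}(U) = {a, c} not in τ_X. Therefore f is NOT continuous.


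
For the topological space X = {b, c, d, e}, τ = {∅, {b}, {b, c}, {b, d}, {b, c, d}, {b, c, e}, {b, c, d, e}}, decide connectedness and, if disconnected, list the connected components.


(X, τ) is connected.

Find clopen sets (U ∈ τ with X ∖ U ∈ τ):
  U = ∅, X ∖ U = {b, c, d, e} — both open, so U is clopen.
  U = {b, c, d, e}, X ∖ U = ∅ — both open, so U is clopen.
Only trivial clopens (∅ and X) exist, so (X, τ) is connected.
Compute connected components by grouping points that agree on all clopens:
  component: {b, c, d, e}


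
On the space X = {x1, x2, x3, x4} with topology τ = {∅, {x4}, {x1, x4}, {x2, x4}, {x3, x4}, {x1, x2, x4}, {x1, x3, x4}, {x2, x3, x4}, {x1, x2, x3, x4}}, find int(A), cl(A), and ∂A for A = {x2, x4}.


int(A) = {x2, x4}, cl(A) = {x1, x2, x3, x4}, ∂A = {x1, x3}.

Closed sets in (X, τ) are complements of opens:
  closed(X, τ) = {∅, {x1}, {x2}, {x3}, {x1, x2}, {x1, x3}, {x2, x3}, {x1, x2, x3}, {x1, x2, x3, x4}}.
int(A) = ⋃ {U ∈ τ : U ⊆ A}. Opens contained in A: ∅, {x4}, {x2, x4}.
Taking the union of these: int(A) = {x2, x4}.
cl(A) = ⋂ {C closed : A ⊆ C}. Closed sets containing A: {x1, x2, x3, x4}.
Intersecting these: cl(A) = {x1, x2, x3, x4}.
∂A = cl(A) ∖ int(A) = {x1, x2, x3, x4} ∖ {x2, x4} = {x1, x3}.


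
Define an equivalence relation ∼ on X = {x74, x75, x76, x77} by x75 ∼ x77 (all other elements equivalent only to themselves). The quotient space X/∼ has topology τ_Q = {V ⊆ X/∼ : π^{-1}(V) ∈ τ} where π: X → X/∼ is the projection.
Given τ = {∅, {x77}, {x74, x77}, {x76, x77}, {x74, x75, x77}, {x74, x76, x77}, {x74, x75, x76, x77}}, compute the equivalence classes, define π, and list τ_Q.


X/∼ = {[x74], [x75=x77], [x76]}; |τ_Q| = 3.

Equivalence classes: [x74], [x75=x77], [x76].
Quotient map π: X → X/∼ sends x74 ↦ [x74], x75 ↦ [x75=x77], x76 ↦ [x76], x77 ↦ [x75=x77].
For each subset V ⊆ X/∼, compute π^{-1}(V) ⊆ X and check whether π^{-1}(V) ∈ τ. V is open in τ_Q iff π^{-1}(V) ∈ τ.
  V = {}: π^{-1}(V) = ∅ ∈ τ ✓.
  V = {[x74]}: π^{-1}(V) = {x74} ∉ τ ✗.
  V = {[x75=x77]}: π^{-1}(V) = {x75, x77} ∉ τ ✗.
  V = {[x74], [x75=x77]}: π^{-1}(V) = {x74, x75, x77} ∈ τ ✓.
  V = {[x76]}: π^{-1}(V) = {x76} ∉ τ ✗.
  V = {[x74], [x76]}: π^{-1}(V) = {x74, x76} ∉ τ ✗.
  V = {[x75=x77], [x76]}: π^{-1}(V) = {x75, x76, x77} ∉ τ ✗.
  V = {[x74], [x75=x77], [x76]}: π^{-1}(V) = {x74, x75, x76, x77} ∈ τ ✓.
Open sets in the quotient: τ_Q = {{}, {[x74], [x75=x77]}, {[x74], [x75=x77], [x76]}} (3 elements).


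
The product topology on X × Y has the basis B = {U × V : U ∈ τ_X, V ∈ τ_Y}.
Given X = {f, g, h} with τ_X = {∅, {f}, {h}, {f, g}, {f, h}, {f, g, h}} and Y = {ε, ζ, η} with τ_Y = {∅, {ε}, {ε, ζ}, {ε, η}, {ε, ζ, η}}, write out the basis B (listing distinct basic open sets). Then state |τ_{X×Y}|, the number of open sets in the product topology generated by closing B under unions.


Basis B = {∅ × ∅, {f} × {ε}, {h} × {ε}, {f} × {ε, ζ}, {f} × {ε, η}, {f, g} × {ε}, {f, h} × {ε}, {h} × {ε, ζ}, {h} × {ε, η}, {f} × {ε, ζ, η}, {f, g, h} × {ε}, {h} × {ε, ζ, η}, {f, g} × {ε, ζ}, {f, h} × {ε, ζ}, {f, g} × {ε, η}, {f, h} × {ε, η}, {f, g} × {ε, ζ, η}, {f, h} × {ε, ζ, η}, {f, g, h} × {ε, ζ}, {f, g, h} × {ε, η}, {f, g, h} × {ε, ζ, η}}; |τ_{X×Y}| = 70.

Enumerate products U × V with U ∈ τ_X, V ∈ τ_Y (deduplicated):
  ∅ × ∅ = {} (∅)
  {f} × {ε} = {(f,ε)}
  {h} × {ε} = {(h,ε)}
  {f} × {ε, ζ} = {(f,ε), (f,ζ)}
  {f} × {ε, η} = {(f,ε), (f,η)}
  {f, g} × {ε} = {(f,ε), (g,ε)}
  {f, h} × {ε} = {(f,ε), (h,ε)}
  {h} × {ε, ζ} = {(h,ε), (h,ζ)}
  {h} × {ε, η} = {(h,ε), (h,η)}
  {f} × {ε, ζ, η} = {(f,ε), (f,ζ), (f,η)}
  {f, g, h} × {ε} = {(f,ε), (g,ε), (h,ε)}
  {h} × {ε, ζ, η} = {(h,ε), (h,ζ), (h,η)}
  {f, g} × {ε, ζ} = {(f,ε), (f,ζ), (g,ε), (g,ζ)}
  {f, h} × {ε, ζ} = {(f,ε), (f,ζ), (h,ε), (h,ζ)}
  {f, g} × {ε, η} = {(f,ε), (f,η), (g,ε), (g,η)}
  {f, h} × {ε, η} = {(f,ε), (f,η), (h,ε), (h,η)}
  {f, g} × {ε, ζ, η} = {(f,ε), (f,ζ), (f,η), (g,ε), (g,ζ), (g,η)}
  {f, h} × {ε, ζ, η} = {(f,ε), (f,ζ), (f,η), (h,ε), (h,ζ), (h,η)}
  {f, g, h} × {ε, ζ} = {(f,ε), (f,ζ), (g,ε), (g,ζ), (h,ε), (h,ζ)}
  {f, g, h} × {ε, η} = {(f,ε), (f,η), (g,ε), (g,η), (h,ε), (h,η)}
  {f, g, h} × {ε, ζ, η} = {(f,ε), (f,ζ), (f,η), (g,ε), (g,ζ), (g,η), (h,ε), (h,ζ), (h,η)}
These 21 distinct sets form the basis B.
Close under arbitrary unions to get τ_{X×Y}; counting gives |τ_{X×Y}| = 70.


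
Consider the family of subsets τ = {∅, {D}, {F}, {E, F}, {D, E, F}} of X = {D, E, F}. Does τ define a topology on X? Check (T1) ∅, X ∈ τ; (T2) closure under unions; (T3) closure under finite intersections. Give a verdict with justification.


τ is NOT a topology on X.

Axiom (T1): ∅ ∈ τ? Yes; X ∈ τ? Yes.
Axiom (T2/T3): check pairwise unions and intersections of members of τ.
Counterexample for (T2): {D} ∪ {F} = {D, F} ∉ τ. Therefore τ is NOT a topology.


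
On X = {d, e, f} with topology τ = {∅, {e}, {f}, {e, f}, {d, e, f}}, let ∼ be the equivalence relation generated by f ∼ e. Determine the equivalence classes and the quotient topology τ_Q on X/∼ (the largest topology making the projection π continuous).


X/∼ = {[d], [e=f]}; |τ_Q| = 3.

Equivalence classes: [d], [e=f].
Quotient map π: X → X/∼ sends d ↦ [d], e ↦ [e=f], f ↦ [e=f].
For each subset V ⊆ X/∼, compute π^{-1}(V) ⊆ X and check whether π^{-1}(V) ∈ τ. V is open in τ_Q iff π^{-1}(V) ∈ τ.
  V = {}: π^{-1}(V) = ∅ ∈ τ ✓.
  V = {[d]}: π^{-1}(V) = {d} ∉ τ ✗.
  V = {[e=f]}: π^{-1}(V) = {e, f} ∈ τ ✓.
  V = {[d], [e=f]}: π^{-1}(V) = {d, e, f} ∈ τ ✓.
Open sets in the quotient: τ_Q = {{}, {[e=f]}, {[d], [e=f]}} (3 elements).


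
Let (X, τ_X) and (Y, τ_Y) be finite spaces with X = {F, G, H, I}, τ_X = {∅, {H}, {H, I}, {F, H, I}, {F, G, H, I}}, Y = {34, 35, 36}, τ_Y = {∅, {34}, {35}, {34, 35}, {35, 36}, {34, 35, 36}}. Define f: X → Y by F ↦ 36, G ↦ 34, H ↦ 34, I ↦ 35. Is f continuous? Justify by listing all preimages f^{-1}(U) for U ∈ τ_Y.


f is NOT continuous.

Compute f^{-1}(U) for each U ∈ τ_Y:
  U = ∅: f^{-1}(U) = ∅ ∈ τ_X ✓.
  U = {34}: f^{-1}(U) = {G, H} ∉ τ_X ✗.
  U = {35}: f^{-1}(U) = {I} ∉ τ_X ✗.
  U = {34, 35}: f^{-1}(U) = {G, H, I} ∉ τ_X ✗.
  U = {35, 36}: f^{-1}(U) = {F, I} ∉ τ_X ✗.
  U = {34, 35, 36}: f^{-1}(U) = {F, G, H, I} ∈ τ_X ✓.
Found U = {34} with f^{-1}(U) = {G, H} not in τ_X. Therefore f is NOT continuous.


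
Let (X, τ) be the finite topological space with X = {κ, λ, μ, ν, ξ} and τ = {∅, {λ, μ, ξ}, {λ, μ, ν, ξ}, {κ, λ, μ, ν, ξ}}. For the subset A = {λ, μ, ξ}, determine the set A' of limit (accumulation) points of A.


A' = {κ, λ, μ, ν, ξ}

For each x ∈ X, list the open sets U ∈ τ with x ∈ U, then check whether U ∩ (A ∖ {x}) ≠ ∅ for every such U.
  x = κ: opens ∋ x are {κ, λ, μ, ν, ξ}; each meets A ∖ {κ}, so x IS a limit point.
  x = λ: opens ∋ x are {λ, μ, ξ}, {λ, μ, ν, ξ}, {κ, λ, μ, ν, ξ}; each meets A ∖ {λ}, so x IS a limit point.
  x = μ: opens ∋ x are {λ, μ, ξ}, {λ, μ, ν, ξ}, {κ, λ, μ, ν, ξ}; each meets A ∖ {μ}, so x IS a limit point.
  x = ν: opens ∋ x are {λ, μ, ν, ξ}, {κ, λ, μ, ν, ξ}; each meets A ∖ {ν}, so x IS a limit point.
  x = ξ: opens ∋ x are {λ, μ, ξ}, {λ, μ, ν, ξ}, {κ, λ, μ, ν, ξ}; each meets A ∖ {ξ}, so x IS a limit point.
Collecting: A' = {κ, λ, μ, ν, ξ}.


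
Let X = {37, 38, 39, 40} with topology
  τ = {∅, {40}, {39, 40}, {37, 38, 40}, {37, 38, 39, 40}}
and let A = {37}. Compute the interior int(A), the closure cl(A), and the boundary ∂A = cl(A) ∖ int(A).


int(A) = ∅, cl(A) = {37, 38}, ∂A = {37, 38}.

Closed sets in (X, τ) are complements of opens:
  closed(X, τ) = {∅, {39}, {37, 38}, {37, 38, 39}, {37, 38, 39, 40}}.
int(A) = ⋃ {U ∈ τ : U ⊆ A}. Opens contained in A: ∅.
Taking the union of these: int(A) = ∅.
cl(A) = ⋂ {C closed : A ⊆ C}. Closed sets containing A: {37, 38}, {37, 38, 39}, {37, 38, 39, 40}.
Intersecting these: cl(A) = {37, 38}.
∂A = cl(A) ∖ int(A) = {37, 38} ∖ ∅ = {37, 38}.


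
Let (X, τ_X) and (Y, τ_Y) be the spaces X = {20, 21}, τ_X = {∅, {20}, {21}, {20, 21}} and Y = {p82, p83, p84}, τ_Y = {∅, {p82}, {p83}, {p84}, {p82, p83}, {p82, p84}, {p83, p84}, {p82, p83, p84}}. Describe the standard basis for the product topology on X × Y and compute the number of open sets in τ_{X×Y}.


Basis B = {∅ × ∅, {20} × {p82}, {20} × {p83}, {20} × {p84}, {21} × {p82}, {21} × {p83}, {21} × {p84}, {20} × {p82, p83}, {20} × {p82, p84}, {20, 21} × {p82}, {20} × {p83, p84}, {20, 21} × {p83}, {20, 21} × {p84}, {21} × {p82, p83}, {21} × {p82, p84}, {21} × {p83, p84}, {20} × {p82, p83, p84}, {21} × {p82, p83, p84}, {20, 21} × {p82, p83}, {20, 21} × {p82, p84}, {20, 21} × {p83, p84}, {20, 21} × {p82, p83, p84}}; |τ_{X×Y}| = 64.

Enumerate products U × V with U ∈ τ_X, V ∈ τ_Y (deduplicated):
  ∅ × ∅ = {} (∅)
  {20} × {p82} = {(20,p82)}
  {20} × {p83} = {(20,p83)}
  {20} × {p84} = {(20,p84)}
  {21} × {p82} = {(21,p82)}
  {21} × {p83} = {(21,p83)}
  {21} × {p84} = {(21,p84)}
  {20} × {p82, p83} = {(20,p82), (20,p83)}
  {20} × {p82, p84} = {(20,p82), (20,p84)}
  {20, 21} × {p82} = {(20,p82), (21,p82)}
  {20} × {p83, p84} = {(20,p83), (20,p84)}
  {20, 21} × {p83} = {(20,p83), (21,p83)}
  {20, 21} × {p84} = {(20,p84), (21,p84)}
  {21} × {p82, p83} = {(21,p82), (21,p83)}
  {21} × {p82, p84} = {(21,p82), (21,p84)}
  {21} × {p83, p84} = {(21,p83), (21,p84)}
  {20} × {p82, p83, p84} = {(20,p82), (20,p83), (20,p84)}
  {21} × {p82, p83, p84} = {(21,p82), (21,p83), (21,p84)}
  {20, 21} × {p82, p83} = {(20,p82), (20,p83), (21,p82), (21,p83)}
  {20, 21} × {p82, p84} = {(20,p82), (20,p84), (21,p82), (21,p84)}
  {20, 21} × {p83, p84} = {(20,p83), (20,p84), (21,p83), (21,p84)}
  {20, 21} × {p82, p83, p84} = {(20,p82), (20,p83), (20,p84), (21,p82), (21,p83), (21,p84)}
These 22 distinct sets form the basis B.
Close under arbitrary unions to get τ_{X×Y}; counting gives |τ_{X×Y}| = 64.


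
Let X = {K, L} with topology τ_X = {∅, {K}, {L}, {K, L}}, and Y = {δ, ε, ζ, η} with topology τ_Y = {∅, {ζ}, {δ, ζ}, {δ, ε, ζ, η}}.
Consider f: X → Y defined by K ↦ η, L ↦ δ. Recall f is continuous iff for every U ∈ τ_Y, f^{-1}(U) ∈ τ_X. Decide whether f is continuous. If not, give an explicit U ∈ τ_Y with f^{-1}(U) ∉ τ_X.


f IS continuous.

Compute f^{-1}(U) for each U ∈ τ_Y:
  U = ∅: f^{-1}(U) = ∅ ∈ τ_X ✓.
  U = {ζ}: f^{-1}(U) = ∅ ∈ τ_X ✓.
  U = {δ, ζ}: f^{-1}(U) = {L} ∈ τ_X ✓.
  U = {δ, ε, ζ, η}: f^{-1}(U) = {K, L} ∈ τ_X ✓.
Every preimage lies in τ_X, so f IS continuous.


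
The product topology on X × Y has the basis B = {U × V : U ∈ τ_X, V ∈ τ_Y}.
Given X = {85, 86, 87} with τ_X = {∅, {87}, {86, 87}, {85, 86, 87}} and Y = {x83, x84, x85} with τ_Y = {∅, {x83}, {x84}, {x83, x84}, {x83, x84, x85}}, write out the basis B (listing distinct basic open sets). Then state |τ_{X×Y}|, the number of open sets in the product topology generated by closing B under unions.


Basis B = {∅ × ∅, {87} × {x83}, {87} × {x84}, {86, 87} × {x83}, {86, 87} × {x84}, {87} × {x83, x84}, {85, 86, 87} × {x83}, {85, 86, 87} × {x84}, {87} × {x83, x84, x85}, {86, 87} × {x83, x84}, {85, 86, 87} × {x83, x84}, {86, 87} × {x83, x84, x85}, {85, 86, 87} × {x83, x84, x85}}; |τ_{X×Y}| = 30.

Enumerate products U × V with U ∈ τ_X, V ∈ τ_Y (deduplicated):
  ∅ × ∅ = {} (∅)
  {87} × {x83} = {(87,x83)}
  {87} × {x84} = {(87,x84)}
  {86, 87} × {x83} = {(86,x83), (87,x83)}
  {86, 87} × {x84} = {(86,x84), (87,x84)}
  {87} × {x83, x84} = {(87,x83), (87,x84)}
  {85, 86, 87} × {x83} = {(85,x83), (86,x83), (87,x83)}
  {85, 86, 87} × {x84} = {(85,x84), (86,x84), (87,x84)}
  {87} × {x83, x84, x85} = {(87,x83), (87,x84), (87,x85)}
  {86, 87} × {x83, x84} = {(86,x83), (86,x84), (87,x83), (87,x84)}
  {85, 86, 87} × {x83, x84} = {(85,x83), (85,x84), (86,x83), (86,x84), (87,x83), (87,x84)}
  {86, 87} × {x83, x84, x85} = {(86,x83), (86,x84), (86,x85), (87,x83), (87,x84), (87,x85)}
  {85, 86, 87} × {x83, x84, x85} = {(85,x83), (85,x84), (85,x85), (86,x83), (86,x84), (86,x85), (87,x83), (87,x84), (87,x85)}
These 13 distinct sets form the basis B.
Close under arbitrary unions to get τ_{X×Y}; counting gives |τ_{X×Y}| = 30.


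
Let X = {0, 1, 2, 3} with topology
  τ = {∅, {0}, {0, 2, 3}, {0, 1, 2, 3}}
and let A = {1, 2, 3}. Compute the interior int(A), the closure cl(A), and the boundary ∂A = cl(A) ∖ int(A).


int(A) = ∅, cl(A) = {1, 2, 3}, ∂A = {1, 2, 3}.

Closed sets in (X, τ) are complements of opens:
  closed(X, τ) = {∅, {1}, {1, 2, 3}, {0, 1, 2, 3}}.
int(A) = ⋃ {U ∈ τ : U ⊆ A}. Opens contained in A: ∅.
Taking the union of these: int(A) = ∅.
cl(A) = ⋂ {C closed : A ⊆ C}. Closed sets containing A: {1, 2, 3}, {0, 1, 2, 3}.
Intersecting these: cl(A) = {1, 2, 3}.
∂A = cl(A) ∖ int(A) = {1, 2, 3} ∖ ∅ = {1, 2, 3}.


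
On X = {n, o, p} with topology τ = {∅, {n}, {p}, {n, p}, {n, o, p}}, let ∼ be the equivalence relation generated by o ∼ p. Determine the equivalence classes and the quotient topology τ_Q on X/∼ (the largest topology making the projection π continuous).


X/∼ = {[n], [o=p]}; |τ_Q| = 3.

Equivalence classes: [n], [o=p].
Quotient map π: X → X/∼ sends n ↦ [n], o ↦ [o=p], p ↦ [o=p].
For each subset V ⊆ X/∼, compute π^{-1}(V) ⊆ X and check whether π^{-1}(V) ∈ τ. V is open in τ_Q iff π^{-1}(V) ∈ τ.
  V = {}: π^{-1}(V) = ∅ ∈ τ ✓.
  V = {[n]}: π^{-1}(V) = {n} ∈ τ ✓.
  V = {[o=p]}: π^{-1}(V) = {o, p} ∉ τ ✗.
  V = {[n], [o=p]}: π^{-1}(V) = {n, o, p} ∈ τ ✓.
Open sets in the quotient: τ_Q = {{}, {[n]}, {[n], [o=p]}} (3 elements).


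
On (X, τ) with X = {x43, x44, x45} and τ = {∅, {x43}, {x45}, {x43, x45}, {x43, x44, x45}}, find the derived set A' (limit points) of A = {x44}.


A' = ∅

For each x ∈ X, list the open sets U ∈ τ with x ∈ U, then check whether U ∩ (A ∖ {x}) ≠ ∅ for every such U.
  x = x43: open {x43} ∋ x has {x43} ∩ (A ∖ {x43}) = ∅, so x is NOT a limit point.
  x = x44: open {x43, x44, x45} ∋ x has {x43, x44, x45} ∩ (A ∖ {x44}) = ∅, so x is NOT a limit point.
  x = x45: open {x45} ∋ x has {x45} ∩ (A ∖ {x45}) = ∅, so x is NOT a limit point.
Collecting: A' = ∅.


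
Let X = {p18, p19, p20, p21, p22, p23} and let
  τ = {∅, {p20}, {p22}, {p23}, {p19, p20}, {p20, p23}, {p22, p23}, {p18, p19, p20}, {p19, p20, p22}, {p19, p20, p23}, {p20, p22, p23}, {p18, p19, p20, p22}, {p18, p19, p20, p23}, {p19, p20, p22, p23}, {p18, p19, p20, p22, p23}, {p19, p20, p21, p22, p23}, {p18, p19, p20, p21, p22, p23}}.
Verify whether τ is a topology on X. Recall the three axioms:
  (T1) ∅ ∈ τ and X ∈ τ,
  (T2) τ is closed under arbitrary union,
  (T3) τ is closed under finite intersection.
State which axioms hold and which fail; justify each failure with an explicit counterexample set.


τ is NOT a topology on X.

Axiom (T1): ∅ ∈ τ? Yes; X ∈ τ? Yes.
Axiom (T2/T3): check pairwise unions and intersections of members of τ.
Counterexample for (T2): {p20} ∪ {p22} = {p20, p22} ∉ τ. Therefore τ is NOT a topology.


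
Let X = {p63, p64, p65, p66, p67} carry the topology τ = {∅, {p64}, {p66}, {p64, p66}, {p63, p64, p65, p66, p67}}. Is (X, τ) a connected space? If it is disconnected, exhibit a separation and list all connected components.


(X, τ) is connected.

Find clopen sets (U ∈ τ with X ∖ U ∈ τ):
  U = ∅, X ∖ U = {p63, p64, p65, p66, p67} — both open, so U is clopen.
  U = {p63, p64, p65, p66, p67}, X ∖ U = ∅ — both open, so U is clopen.
Only trivial clopens (∅ and X) exist, so (X, τ) is connected.
Compute connected components by grouping points that agree on all clopens:
  component: {p63, p64, p65, p66, p67}


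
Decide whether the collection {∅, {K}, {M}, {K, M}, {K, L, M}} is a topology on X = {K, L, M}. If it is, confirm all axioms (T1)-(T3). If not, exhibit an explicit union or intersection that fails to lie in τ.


τ IS a topology on X.

Axiom (T1): ∅ ∈ τ? Yes; X ∈ τ? Yes.
Axiom (T2/T3): check pairwise unions and intersections of members of τ.
All pairwise intersections and unions checked — each lies in τ. Therefore τ satisfies (T1), (T2), (T3): it IS a topology on X.


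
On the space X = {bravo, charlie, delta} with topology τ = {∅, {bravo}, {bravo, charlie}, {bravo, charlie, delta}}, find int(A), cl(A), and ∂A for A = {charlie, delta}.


int(A) = ∅, cl(A) = {charlie, delta}, ∂A = {charlie, delta}.

Closed sets in (X, τ) are complements of opens:
  closed(X, τ) = {∅, {delta}, {charlie, delta}, {bravo, charlie, delta}}.
int(A) = ⋃ {U ∈ τ : U ⊆ A}. Opens contained in A: ∅.
Taking the union of these: int(A) = ∅.
cl(A) = ⋂ {C closed : A ⊆ C}. Closed sets containing A: {charlie, delta}, {bravo, charlie, delta}.
Intersecting these: cl(A) = {charlie, delta}.
∂A = cl(A) ∖ int(A) = {charlie, delta} ∖ ∅ = {charlie, delta}.


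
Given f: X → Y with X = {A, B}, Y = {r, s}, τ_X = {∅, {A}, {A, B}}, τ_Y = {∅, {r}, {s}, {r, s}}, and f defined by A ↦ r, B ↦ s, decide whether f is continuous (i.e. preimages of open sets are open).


f is NOT continuous.

Compute f^{-1}(U) for each U ∈ τ_Y:
  U = ∅: f^{-1}(U) = ∅ ∈ τ_X ✓.
  U = {r}: f^{-1}(U) = {A} ∈ τ_X ✓.
  U = {s}: f^{-1}(U) = {B} ∉ τ_X ✗.
  U = {r, s}: f^{-1}(U) = {A, B} ∈ τ_X ✓.
Found U = {s} with f^{-1}(U) = {B} not in τ_X. Therefore f is NOT continuous.


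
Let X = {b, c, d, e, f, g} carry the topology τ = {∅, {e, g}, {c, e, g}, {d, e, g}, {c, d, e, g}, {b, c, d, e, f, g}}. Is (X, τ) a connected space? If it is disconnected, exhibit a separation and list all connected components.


(X, τ) is connected.

Find clopen sets (U ∈ τ with X ∖ U ∈ τ):
  U = ∅, X ∖ U = {b, c, d, e, f, g} — both open, so U is clopen.
  U = {b, c, d, e, f, g}, X ∖ U = ∅ — both open, so U is clopen.
Only trivial clopens (∅ and X) exist, so (X, τ) is connected.
Compute connected components by grouping points that agree on all clopens:
  component: {b, c, d, e, f, g}


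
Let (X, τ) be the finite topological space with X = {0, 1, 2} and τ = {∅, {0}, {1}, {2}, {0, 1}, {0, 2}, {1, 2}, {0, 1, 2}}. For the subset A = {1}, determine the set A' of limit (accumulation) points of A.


A' = ∅

For each x ∈ X, list the open sets U ∈ τ with x ∈ U, then check whether U ∩ (A ∖ {x}) ≠ ∅ for every such U.
  x = 0: open {0} ∋ x has {0} ∩ (A ∖ {0}) = ∅, so x is NOT a limit point.
  x = 1: open {1} ∋ x has {1} ∩ (A ∖ {1}) = ∅, so x is NOT a limit point.
  x = 2: open {2} ∋ x has {2} ∩ (A ∖ {2}) = ∅, so x is NOT a limit point.
Collecting: A' = ∅.


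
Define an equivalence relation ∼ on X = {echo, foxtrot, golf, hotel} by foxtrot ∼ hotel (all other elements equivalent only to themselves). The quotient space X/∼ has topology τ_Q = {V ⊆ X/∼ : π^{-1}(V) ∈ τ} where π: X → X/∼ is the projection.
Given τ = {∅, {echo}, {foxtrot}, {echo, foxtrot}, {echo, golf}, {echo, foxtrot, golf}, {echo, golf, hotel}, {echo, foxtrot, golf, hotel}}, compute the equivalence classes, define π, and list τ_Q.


X/∼ = {[echo], [foxtrot=hotel], [golf]}; |τ_Q| = 4.

Equivalence classes: [echo], [foxtrot=hotel], [golf].
Quotient map π: X → X/∼ sends echo ↦ [echo], foxtrot ↦ [foxtrot=hotel], golf ↦ [golf], hotel ↦ [foxtrot=hotel].
For each subset V ⊆ X/∼, compute π^{-1}(V) ⊆ X and check whether π^{-1}(V) ∈ τ. V is open in τ_Q iff π^{-1}(V) ∈ τ.
  V = {}: π^{-1}(V) = ∅ ∈ τ ✓.
  V = {[echo]}: π^{-1}(V) = {echo} ∈ τ ✓.
  V = {[foxtrot=hotel]}: π^{-1}(V) = {foxtrot, hotel} ∉ τ ✗.
  V = {[echo], [foxtrot=hotel]}: π^{-1}(V) = {echo, foxtrot, hotel} ∉ τ ✗.
  V = {[golf]}: π^{-1}(V) = {golf} ∉ τ ✗.
  V = {[echo], [golf]}: π^{-1}(V) = {echo, golf} ∈ τ ✓.
  V = {[foxtrot=hotel], [golf]}: π^{-1}(V) = {foxtrot, golf, hotel} ∉ τ ✗.
  V = {[echo], [foxtrot=hotel], [golf]}: π^{-1}(V) = {echo, foxtrot, golf, hotel} ∈ τ ✓.
Open sets in the quotient: τ_Q = {{}, {[echo]}, {[echo], [golf]}, {[echo], [foxtrot=hotel], [golf]}} (4 elements).


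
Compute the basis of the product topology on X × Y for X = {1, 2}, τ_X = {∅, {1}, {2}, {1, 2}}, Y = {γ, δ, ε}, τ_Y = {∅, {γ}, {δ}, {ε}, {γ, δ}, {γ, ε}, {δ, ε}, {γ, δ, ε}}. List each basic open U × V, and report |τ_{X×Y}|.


Basis B = {∅ × ∅, {1} × {γ}, {1} × {δ}, {1} × {ε}, {2} × {γ}, {2} × {δ}, {2} × {ε}, {1} × {γ, δ}, {1} × {γ, ε}, {1, 2} × {γ}, {1} × {δ, ε}, {1, 2} × {δ}, {1, 2} × {ε}, {2} × {γ, δ}, {2} × {γ, ε}, {2} × {δ, ε}, {1} × {γ, δ, ε}, {2} × {γ, δ, ε}, {1, 2} × {γ, δ}, {1, 2} × {γ, ε}, {1, 2} × {δ, ε}, {1, 2} × {γ, δ, ε}}; |τ_{X×Y}| = 64.

Enumerate products U × V with U ∈ τ_X, V ∈ τ_Y (deduplicated):
  ∅ × ∅ = {} (∅)
  {1} × {γ} = {(1,γ)}
  {1} × {δ} = {(1,δ)}
  {1} × {ε} = {(1,ε)}
  {2} × {γ} = {(2,γ)}
  {2} × {δ} = {(2,δ)}
  {2} × {ε} = {(2,ε)}
  {1} × {γ, δ} = {(1,γ), (1,δ)}
  {1} × {γ, ε} = {(1,γ), (1,ε)}
  {1, 2} × {γ} = {(1,γ), (2,γ)}
  {1} × {δ, ε} = {(1,δ), (1,ε)}
  {1, 2} × {δ} = {(1,δ), (2,δ)}
  {1, 2} × {ε} = {(1,ε), (2,ε)}
  {2} × {γ, δ} = {(2,γ), (2,δ)}
  {2} × {γ, ε} = {(2,γ), (2,ε)}
  {2} × {δ, ε} = {(2,δ), (2,ε)}
  {1} × {γ, δ, ε} = {(1,γ), (1,δ), (1,ε)}
  {2} × {γ, δ, ε} = {(2,γ), (2,δ), (2,ε)}
  {1, 2} × {γ, δ} = {(1,γ), (1,δ), (2,γ), (2,δ)}
  {1, 2} × {γ, ε} = {(1,γ), (1,ε), (2,γ), (2,ε)}
  {1, 2} × {δ, ε} = {(1,δ), (1,ε), (2,δ), (2,ε)}
  {1, 2} × {γ, δ, ε} = {(1,γ), (1,δ), (1,ε), (2,γ), (2,δ), (2,ε)}
These 22 distinct sets form the basis B.
Close under arbitrary unions to get τ_{X×Y}; counting gives |τ_{X×Y}| = 64.


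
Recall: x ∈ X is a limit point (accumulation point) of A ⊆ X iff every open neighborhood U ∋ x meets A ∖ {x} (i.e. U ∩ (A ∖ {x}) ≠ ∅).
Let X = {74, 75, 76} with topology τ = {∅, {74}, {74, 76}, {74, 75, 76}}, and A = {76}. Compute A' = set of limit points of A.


A' = {75}

For each x ∈ X, list the open sets U ∈ τ with x ∈ U, then check whether U ∩ (A ∖ {x}) ≠ ∅ for every such U.
  x = 74: open {74} ∋ x has {74} ∩ (A ∖ {74}) = ∅, so x is NOT a limit point.
  x = 75: opens ∋ x are {74, 75, 76}; each meets A ∖ {75}, so x IS a limit point.
  x = 76: open {74, 76} ∋ x has {74, 76} ∩ (A ∖ {76}) = ∅, so x is NOT a limit point.
Collecting: A' = {75}.


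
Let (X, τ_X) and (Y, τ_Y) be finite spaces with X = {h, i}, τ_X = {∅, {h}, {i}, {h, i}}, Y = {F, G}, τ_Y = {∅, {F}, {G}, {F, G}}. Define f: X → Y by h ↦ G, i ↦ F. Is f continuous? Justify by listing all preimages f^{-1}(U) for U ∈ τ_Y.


f IS continuous.

Compute f^{-1}(U) for each U ∈ τ_Y:
  U = ∅: f^{-1}(U) = ∅ ∈ τ_X ✓.
  U = {F}: f^{-1}(U) = {i} ∈ τ_X ✓.
  U = {G}: f^{-1}(U) = {h} ∈ τ_X ✓.
  U = {F, G}: f^{-1}(U) = {h, i} ∈ τ_X ✓.
Every preimage lies in τ_X, so f IS continuous.


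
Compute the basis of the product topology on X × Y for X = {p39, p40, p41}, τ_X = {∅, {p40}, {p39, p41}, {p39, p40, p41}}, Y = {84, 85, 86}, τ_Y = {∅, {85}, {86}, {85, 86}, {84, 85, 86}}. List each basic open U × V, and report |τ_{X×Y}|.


Basis B = {∅ × ∅, {p40} × {85}, {p40} × {86}, {p39, p41} × {85}, {p39, p41} × {86}, {p40} × {85, 86}, {p39, p40, p41} × {85}, {p39, p40, p41} × {86}, {p40} × {84, 85, 86}, {p39, p41} × {85, 86}, {p39, p41} × {84, 85, 86}, {p39, p40, p41} × {85, 86}, {p39, p40, p41} × {84, 85, 86}}; |τ_{X×Y}| = 25.

Enumerate products U × V with U ∈ τ_X, V ∈ τ_Y (deduplicated):
  ∅ × ∅ = {} (∅)
  {p40} × {85} = {(p40,85)}
  {p40} × {86} = {(p40,86)}
  {p39, p41} × {85} = {(p39,85), (p41,85)}
  {p39, p41} × {86} = {(p39,86), (p41,86)}
  {p40} × {85, 86} = {(p40,85), (p40,86)}
  {p39, p40, p41} × {85} = {(p39,85), (p40,85), (p41,85)}
  {p39, p40, p41} × {86} = {(p39,86), (p40,86), (p41,86)}
  {p40} × {84, 85, 86} = {(p40,84), (p40,85), (p40,86)}
  {p39, p41} × {85, 86} = {(p39,85), (p39,86), (p41,85), (p41,86)}
  {p39, p41} × {84, 85, 86} = {(p39,84), (p39,85), (p39,86), (p41,84), (p41,85), (p41,86)}
  {p39, p40, p41} × {85, 86} = {(p39,85), (p39,86), (p40,85), (p40,86), (p41,85), (p41,86)}
  {p39, p40, p41} × {84, 85, 86} = {(p39,84), (p39,85), (p39,86), (p40,84), (p40,85), (p40,86), (p41,84), (p41,85), (p41,86)}
These 13 distinct sets form the basis B.
Close under arbitrary unions to get τ_{X×Y}; counting gives |τ_{X×Y}| = 25.


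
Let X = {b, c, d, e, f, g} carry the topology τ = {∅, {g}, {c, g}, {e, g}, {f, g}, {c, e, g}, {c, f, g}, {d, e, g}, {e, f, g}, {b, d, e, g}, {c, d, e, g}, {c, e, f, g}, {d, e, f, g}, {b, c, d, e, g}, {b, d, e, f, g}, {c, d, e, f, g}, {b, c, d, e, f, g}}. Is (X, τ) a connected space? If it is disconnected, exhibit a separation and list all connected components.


(X, τ) is connected.

Find clopen sets (U ∈ τ with X ∖ U ∈ τ):
  U = ∅, X ∖ U = {b, c, d, e, f, g} — both open, so U is clopen.
  U = {b, c, d, e, f, g}, X ∖ U = ∅ — both open, so U is clopen.
Only trivial clopens (∅ and X) exist, so (X, τ) is connected.
Compute connected components by grouping points that agree on all clopens:
  component: {b, c, d, e, f, g}


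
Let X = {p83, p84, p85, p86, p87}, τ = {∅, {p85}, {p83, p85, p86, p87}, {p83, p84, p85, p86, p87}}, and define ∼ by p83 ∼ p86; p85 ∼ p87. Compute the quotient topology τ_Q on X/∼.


X/∼ = {[p83=p86], [p84], [p85=p87]}; |τ_Q| = 3.

Equivalence classes: [p83=p86], [p84], [p85=p87].
Quotient map π: X → X/∼ sends p83 ↦ [p83=p86], p84 ↦ [p84], p85 ↦ [p85=p87], p86 ↦ [p83=p86], p87 ↦ [p85=p87].
For each subset V ⊆ X/∼, compute π^{-1}(V) ⊆ X and check whether π^{-1}(V) ∈ τ. V is open in τ_Q iff π^{-1}(V) ∈ τ.
  V = {}: π^{-1}(V) = ∅ ∈ τ ✓.
  V = {[p83=p86]}: π^{-1}(V) = {p83, p86} ∉ τ ✗.
  V = {[p84]}: π^{-1}(V) = {p84} ∉ τ ✗.
  V = {[p83=p86], [p84]}: π^{-1}(V) = {p83, p84, p86} ∉ τ ✗.
  V = {[p85=p87]}: π^{-1}(V) = {p85, p87} ∉ τ ✗.
  V = {[p83=p86], [p85=p87]}: π^{-1}(V) = {p83, p85, p86, p87} ∈ τ ✓.
  V = {[p84], [p85=p87]}: π^{-1}(V) = {p84, p85, p87} ∉ τ ✗.
  V = {[p83=p86], [p84], [p85=p87]}: π^{-1}(V) = {p83, p84, p85, p86, p87} ∈ τ ✓.
Open sets in the quotient: τ_Q = {{}, {[p83=p86], [p85=p87]}, {[p83=p86], [p84], [p85=p87]}} (3 elements).


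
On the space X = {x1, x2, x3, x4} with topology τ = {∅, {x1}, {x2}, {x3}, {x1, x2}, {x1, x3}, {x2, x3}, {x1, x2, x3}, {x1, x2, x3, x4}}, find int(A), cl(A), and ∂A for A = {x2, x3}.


int(A) = {x2, x3}, cl(A) = {x2, x3, x4}, ∂A = {x4}.

Closed sets in (X, τ) are complements of opens:
  closed(X, τ) = {∅, {x4}, {x1, x4}, {x2, x4}, {x3, x4}, {x1, x2, x4}, {x1, x3, x4}, {x2, x3, x4}, {x1, x2, x3, x4}}.
int(A) = ⋃ {U ∈ τ : U ⊆ A}. Opens contained in A: ∅, {x2}, {x3}, {x2, x3}.
Taking the union of these: int(A) = {x2, x3}.
cl(A) = ⋂ {C closed : A ⊆ C}. Closed sets containing A: {x2, x3, x4}, {x1, x2, x3, x4}.
Intersecting these: cl(A) = {x2, x3, x4}.
∂A = cl(A) ∖ int(A) = {x2, x3, x4} ∖ {x2, x3} = {x4}.


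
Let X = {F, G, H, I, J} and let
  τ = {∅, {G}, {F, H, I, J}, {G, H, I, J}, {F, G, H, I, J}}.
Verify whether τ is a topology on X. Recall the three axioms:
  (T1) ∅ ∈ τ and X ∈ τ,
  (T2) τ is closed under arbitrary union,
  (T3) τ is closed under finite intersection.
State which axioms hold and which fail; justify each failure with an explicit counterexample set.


τ is NOT a topology on X.

Axiom (T1): ∅ ∈ τ? Yes; X ∈ τ? Yes.
Axiom (T2/T3): check pairwise unions and intersections of members of τ.
Counterexample for (T3): {F, H, I, J} ∩ {G, H, I, J} = {H, I, J} ∉ τ. Therefore τ is NOT a topology.


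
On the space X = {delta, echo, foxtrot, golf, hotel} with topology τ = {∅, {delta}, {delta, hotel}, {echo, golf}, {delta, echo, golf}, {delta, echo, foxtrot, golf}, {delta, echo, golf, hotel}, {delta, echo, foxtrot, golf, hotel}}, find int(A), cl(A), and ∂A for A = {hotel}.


int(A) = ∅, cl(A) = {hotel}, ∂A = {hotel}.

Closed sets in (X, τ) are complements of opens:
  closed(X, τ) = {∅, {foxtrot}, {hotel}, {foxtrot, hotel}, {delta, foxtrot, hotel}, {echo, foxtrot, golf}, {echo, foxtrot, golf, hotel}, {delta, echo, foxtrot, golf, hotel}}.
int(A) = ⋃ {U ∈ τ : U ⊆ A}. Opens contained in A: ∅.
Taking the union of these: int(A) = ∅.
cl(A) = ⋂ {C closed : A ⊆ C}. Closed sets containing A: {hotel}, {foxtrot, hotel}, {delta, foxtrot, hotel}, {echo, foxtrot, golf, hotel}, {delta, echo, foxtrot, golf, hotel}.
Intersecting these: cl(A) = {hotel}.
∂A = cl(A) ∖ int(A) = {hotel} ∖ ∅ = {hotel}.


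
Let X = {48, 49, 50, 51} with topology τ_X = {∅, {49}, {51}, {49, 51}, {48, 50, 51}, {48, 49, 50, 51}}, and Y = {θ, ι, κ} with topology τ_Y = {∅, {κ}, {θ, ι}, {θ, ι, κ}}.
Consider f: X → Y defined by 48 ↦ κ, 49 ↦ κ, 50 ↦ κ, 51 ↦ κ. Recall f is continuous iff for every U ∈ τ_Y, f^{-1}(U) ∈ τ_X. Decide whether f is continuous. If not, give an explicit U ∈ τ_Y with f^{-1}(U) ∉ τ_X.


f IS continuous.

Compute f^{-1}(U) for each U ∈ τ_Y:
  U = ∅: f^{-1}(U) = ∅ ∈ τ_X ✓.
  U = {κ}: f^{-1}(U) = {48, 49, 50, 51} ∈ τ_X ✓.
  U = {θ, ι}: f^{-1}(U) = ∅ ∈ τ_X ✓.
  U = {θ, ι, κ}: f^{-1}(U) = {48, 49, 50, 51} ∈ τ_X ✓.
Every preimage lies in τ_X, so f IS continuous.


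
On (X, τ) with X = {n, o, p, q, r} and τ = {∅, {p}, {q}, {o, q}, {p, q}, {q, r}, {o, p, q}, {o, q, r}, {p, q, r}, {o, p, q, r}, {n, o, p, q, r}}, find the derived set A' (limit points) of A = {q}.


A' = {n, o, r}

For each x ∈ X, list the open sets U ∈ τ with x ∈ U, then check whether U ∩ (A ∖ {x}) ≠ ∅ for every such U.
  x = n: opens ∋ x are {n, o, p, q, r}; each meets A ∖ {n}, so x IS a limit point.
  x = o: opens ∋ x are {o, q}, {o, p, q}, {o, q, r}, {o, p, q, r}, {n, o, p, q, r}; each meets A ∖ {o}, so x IS a limit point.
  x = p: open {p} ∋ x has {p} ∩ (A ∖ {p}) = ∅, so x is NOT a limit point.
  x = q: open {q} ∋ x has {q} ∩ (A ∖ {q}) = ∅, so x is NOT a limit point.
  x = r: opens ∋ x are {q, r}, {o, q, r}, {p, q, r}, {o, p, q, r}, {n, o, p, q, r}; each meets A ∖ {r}, so x IS a limit point.
Collecting: A' = {n, o, r}.


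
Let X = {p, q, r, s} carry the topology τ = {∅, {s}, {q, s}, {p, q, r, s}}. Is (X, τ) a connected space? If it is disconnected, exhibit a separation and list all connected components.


(X, τ) is connected.

Find clopen sets (U ∈ τ with X ∖ U ∈ τ):
  U = ∅, X ∖ U = {p, q, r, s} — both open, so U is clopen.
  U = {p, q, r, s}, X ∖ U = ∅ — both open, so U is clopen.
Only trivial clopens (∅ and X) exist, so (X, τ) is connected.
Compute connected components by grouping points that agree on all clopens:
  component: {p, q, r, s}


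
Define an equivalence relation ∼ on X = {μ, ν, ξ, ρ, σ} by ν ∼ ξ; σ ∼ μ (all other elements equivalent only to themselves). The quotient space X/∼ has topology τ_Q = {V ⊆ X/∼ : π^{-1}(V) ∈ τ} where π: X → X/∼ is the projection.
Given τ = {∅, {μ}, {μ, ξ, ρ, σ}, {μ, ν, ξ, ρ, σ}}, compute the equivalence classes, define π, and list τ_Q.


X/∼ = {[μ=σ], [ν=ξ], [ρ]}; |τ_Q| = 2.

Equivalence classes: [μ=σ], [ν=ξ], [ρ].
Quotient map π: X → X/∼ sends μ ↦ [μ=σ], ν ↦ [ν=ξ], ξ ↦ [ν=ξ], ρ ↦ [ρ], σ ↦ [μ=σ].
For each subset V ⊆ X/∼, compute π^{-1}(V) ⊆ X and check whether π^{-1}(V) ∈ τ. V is open in τ_Q iff π^{-1}(V) ∈ τ.
  V = {}: π^{-1}(V) = ∅ ∈ τ ✓.
  V = {[μ=σ]}: π^{-1}(V) = {μ, σ} ∉ τ ✗.
  V = {[ν=ξ]}: π^{-1}(V) = {ν, ξ} ∉ τ ✗.
  V = {[μ=σ], [ν=ξ]}: π^{-1}(V) = {μ, ν, ξ, σ} ∉ τ ✗.
  V = {[ρ]}: π^{-1}(V) = {ρ} ∉ τ ✗.
  V = {[μ=σ], [ρ]}: π^{-1}(V) = {μ, ρ, σ} ∉ τ ✗.
  V = {[ν=ξ], [ρ]}: π^{-1}(V) = {ν, ξ, ρ} ∉ τ ✗.
  V = {[μ=σ], [ν=ξ], [ρ]}: π^{-1}(V) = {μ, ν, ξ, ρ, σ} ∈ τ ✓.
Open sets in the quotient: τ_Q = {{}, {[μ=σ], [ν=ξ], [ρ]}} (2 elements).
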